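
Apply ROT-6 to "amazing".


Word: "amazing"
Shift: 6
Each letter → (letter + shift) mod 26:
  'a' (0) + 6 = 6 → 'g'
  'm' (12) + 6 = 18 → 's'
  'a' (0) + 6 = 6 → 'g'
  'z' (25) + 6 = 5 → 'f'
  'i' (8) + 6 = 14 → 'o'
  'n' (13) + 6 = 19 → 't'
  'g' (6) + 6 = 12 → 'm'
Result = "gsgfotm"


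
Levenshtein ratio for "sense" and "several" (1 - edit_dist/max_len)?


Word 1: "sense" (length 5)
Word 2: "several" (length 7)
One optimal edit sequence:
  1. keep 's'
  2. insert 'e'  (+1)
  3. insert 'v'  (+1)
  4. keep 'e'
  5. substitute 'n' -> 'r'  (+1)
  6. substitute 's' -> 'a'  (+1)
  7. substitute 'e' -> 'l'  (+1)
Edit distance = 5
Max length = max(5, 7) = 7
Similarity = 1 - 5/7
= 0.2857


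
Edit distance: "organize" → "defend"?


Word 1: "organize" (length 8)
Word 2: "defend" (length 6)
One optimal edit sequence (insert/delete/substitute each cost 1):
  1. substitute 'o' -> 'd'  (+1)
  2. substitute 'r' -> 'e'  (+1)
  3. substitute 'g' -> 'f'  (+1)
  4. substitute 'a' -> 'e'  (+1)
  5. keep 'n'
  6. delete 'i'  (+1)
  7. delete 'z'  (+1)
  8. substitute 'e' -> 'd'  (+1)
Total edit operations: 7
Edit distance = 7


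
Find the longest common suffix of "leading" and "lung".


Word 1: "leading"
Word 2: "lung"
Comparing from end:
  Pos -1: 'g' == 'g'
  Pos -2: 'n' == 'n'
  Pos -3: 'i' != 'u' (stop)
LCS = "ng" (length 2)


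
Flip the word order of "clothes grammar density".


Original: "clothes grammar density"
Words (1..n): clothes | grammar | density
Reversed (n..1): density | grammar | clothes
Result = "density grammar clothes"


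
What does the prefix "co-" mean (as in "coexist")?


Prefix: co-
Example: coexist = co- + exist
Meaning = together


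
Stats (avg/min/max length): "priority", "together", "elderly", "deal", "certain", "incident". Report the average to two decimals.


Lengths: "priority"=8, "together"=8, "elderly"=7, "deal"=4, "certain"=7, "incident"=8
Sum = 42, Count = 6
Average = 42/6 = 7.00
= avg=7.00, min=4, max=8


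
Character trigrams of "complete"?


Word: "complete" (length 8)
Number of trigrams = 8 - 3 + 1 = 6
  Position 0: "com"
  Position 1: "omp"
  Position 2: "mpl"
  Position 3: "ple"
  Position 4: "let"
  Position 5: "ete"
Trigrams = "com", "omp", "mpl", "ple", "let", "ete"


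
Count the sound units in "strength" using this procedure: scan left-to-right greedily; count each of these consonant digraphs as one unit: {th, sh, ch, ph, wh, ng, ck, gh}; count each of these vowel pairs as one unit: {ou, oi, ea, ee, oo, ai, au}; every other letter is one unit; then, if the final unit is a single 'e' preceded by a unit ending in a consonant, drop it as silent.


Word: "strength" (8 letters)
Left-to-right scan:
  [1] 's' (letter)
  [2] 't' (letter)
  [3] 'r' (letter)
  [4] 'e' (letter)
  [5] 'ng' (digraph)
  [6] 'th' (digraph)
Units from scan: 6
Sound units = 6 units


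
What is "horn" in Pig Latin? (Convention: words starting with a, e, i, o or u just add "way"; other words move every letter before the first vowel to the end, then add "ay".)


Word: "horn"
Starts with consonant(s) → move to end, add 'ay'
Consonant cluster: "h"
Pig Latin = "ornhay"


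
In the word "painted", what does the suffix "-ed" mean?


Suffix: -ed
As in: painted -> paint + -ed
Meaning = past tense


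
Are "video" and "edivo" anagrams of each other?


Word 1: "video" → sorted: deiov
Word 2: "edivo" → sorted: deiov
Same letters? deiov == deiov
Anagram = Yes


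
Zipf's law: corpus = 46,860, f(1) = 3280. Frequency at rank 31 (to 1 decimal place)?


Zipf's law: f(r) = f(1) / r
f(1) = 3280
f(31) = 3280 / 31
= 105.8 occurrences


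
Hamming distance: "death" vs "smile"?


Comparing character by character (same length = 5):
  Pos 0: 'd' vs 's' !=
  Pos 1: 'e' vs 'm' !=
  Pos 2: 'a' vs 'i' !=
  Pos 3: 't' vs 'l' !=
  Pos 4: 'h' vs 'e' !=
Hamming distance = 5


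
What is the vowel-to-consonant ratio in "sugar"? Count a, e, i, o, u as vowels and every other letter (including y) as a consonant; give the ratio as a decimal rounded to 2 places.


Word: "sugar"
Vowels (a,e,i,o,u): 2
Consonants: 3
Ratio = 2/3
= 0.67


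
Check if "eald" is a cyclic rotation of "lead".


Word: "lead", Candidate: "eald"
Method: check if candidate is substring of word+word
"leadlead" contains "eald"? No
Is rotation = No


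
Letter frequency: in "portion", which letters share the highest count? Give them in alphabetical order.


Word: "portion"
Letter counts:
  'i': 1
  'n': 1
  'o': 2
  'p': 1
  'r': 1
  't': 1
Maximum count = 2
Most frequent = 'o' (2 times each)


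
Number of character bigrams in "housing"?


Word: "housing" (length 7)
Number of 2-grams = length - 2 + 1 = 7 - 2 + 1
= 6


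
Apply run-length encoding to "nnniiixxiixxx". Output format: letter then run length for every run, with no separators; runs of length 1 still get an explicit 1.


String: "nnniiixxiixxx"
Scanning for consecutive runs:
  'n' x 3
  'i' x 3
  'x' x 2
  'i' x 2
  'x' x 3
RLE = "n3i3x2i2x3"


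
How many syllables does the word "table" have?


Word: "table"
Syllable breakdown: ta-ble
Counting: 2 parts
= 2 syllables


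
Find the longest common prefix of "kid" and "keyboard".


Word 1: "kid"
Word 2: "keyboard"
Comparing from start:
  Pos 0: 'k' == 'k'
  Pos 1: 'i' != 'e' (stop)
LCP = "k" (length 1)


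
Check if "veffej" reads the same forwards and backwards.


Word: "veffej"
Reversed: "jeffev"
Forward == Backward? veffej != jeffev
Palindrome = No


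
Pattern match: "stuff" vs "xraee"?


Pattern of "stuff": [0, 1, 2, 3, 3]
Pattern of "xraee": [0, 1, 2, 3, 3]
Patterns match
Same pattern = Yes


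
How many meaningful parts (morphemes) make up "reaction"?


Word: "reaction"
Morphemes: re- / act / -ion
Each morpheme carries meaning
= 3 morphemes


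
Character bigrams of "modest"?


Word: "modest" (length 6)
Number of bigrams = 6 - 2 + 1 = 5
  Position 0: "mo"
  Position 1: "od"
  Position 2: "de"
  Position 3: "es"
  Position 4: "st"
Bigrams = "mo", "od", "de", "es", "st"


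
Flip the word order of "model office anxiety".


Original: "model office anxiety"
Words (1..n): model | office | anxiety
Reversed (n..1): anxiety | office | model
Result = "anxiety office model"


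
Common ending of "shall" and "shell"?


Word 1: "shall"
Word 2: "shell"
Comparing from end:
  Pos -1: 'l' == 'l'
  Pos -2: 'l' == 'l'
  Pos -3: 'a' != 'e' (stop)
LCS = "ll" (length 2)


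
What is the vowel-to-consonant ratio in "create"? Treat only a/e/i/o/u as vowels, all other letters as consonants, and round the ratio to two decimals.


Word: "create"
Vowels (a,e,i,o,u): 3
Consonants: 3
Ratio = 3/3
= 1.00


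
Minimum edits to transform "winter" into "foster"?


Word 1: "winter" (length 6)
Word 2: "foster" (length 6)
One optimal edit sequence (insert/delete/substitute each cost 1):
  1. substitute 'w' -> 'f'  (+1)
  2. substitute 'i' -> 'o'  (+1)
  3. substitute 'n' -> 's'  (+1)
  4. keep 't'
  5. keep 'e'
  6. keep 'r'
Total edit operations: 3
Edit distance = 3


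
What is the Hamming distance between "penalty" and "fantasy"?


Comparing character by character (same length = 7):
  Pos 0: 'p' vs 'f' !=
  Pos 1: 'e' vs 'a' !=
  Pos 2: 'n' vs 'n' =
  Pos 3: 'a' vs 't' !=
  Pos 4: 'l' vs 'a' !=
  Pos 5: 't' vs 's' !=
  Pos 6: 'y' vs 'y' =
Hamming distance = 5


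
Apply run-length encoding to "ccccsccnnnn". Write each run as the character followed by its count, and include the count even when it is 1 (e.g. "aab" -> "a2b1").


String: "ccccsccnnnn"
Scanning for consecutive runs:
  'c' x 4
  's' x 1
  'c' x 2
  'n' x 4
RLE = "c4s1c2n4"


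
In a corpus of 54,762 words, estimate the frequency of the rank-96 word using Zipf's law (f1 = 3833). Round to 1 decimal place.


Zipf's law: f(r) = f(1) / r
f(1) = 3833
f(96) = 3833 / 96
= 39.9 occurrences


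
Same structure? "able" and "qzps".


Pattern of "able": [0, 1, 2, 3]
Pattern of "qzps": [0, 1, 2, 3]
Patterns match
Same pattern = Yes


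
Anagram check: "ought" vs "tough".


Word 1: "ought" → sorted: ghotu
Word 2: "tough" → sorted: ghotu
Same letters? ghotu == ghotu
Anagram = Yes


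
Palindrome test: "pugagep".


Word: "pugagep"
Reversed: "pegagup"
Forward == Backward? pugagep != pegagup
Palindrome = No


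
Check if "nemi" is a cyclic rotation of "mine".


Word: "mine", Candidate: "nemi"
Method: check if candidate is substring of word+word
"minemine" contains "nemi"? Yes
Is rotation = Yes


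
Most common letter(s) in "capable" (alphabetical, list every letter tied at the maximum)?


Word: "capable"
Letter counts:
  'a': 2
  'b': 1
  'c': 1
  'e': 1
  'l': 1
  'p': 1
Maximum count = 2
Most frequent = 'a' (2 times each)


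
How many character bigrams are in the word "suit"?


Word: "suit" (length 4)
Number of 2-grams = length - 2 + 1 = 4 - 2 + 1
= 3


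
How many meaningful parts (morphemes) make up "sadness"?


Word: "sadness"
Morphemes: sad + -ness
Each morpheme carries meaning
= 2 morphemes


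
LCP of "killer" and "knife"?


Word 1: "killer"
Word 2: "knife"
Comparing from start:
  Pos 0: 'k' == 'k'
  Pos 1: 'i' != 'n' (stop)
LCP = "k" (length 1)


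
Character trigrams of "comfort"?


Word: "comfort" (length 7)
Number of trigrams = 7 - 3 + 1 = 5
  Position 0: "com"
  Position 1: "omf"
  Position 2: "mfo"
  Position 3: "for"
  Position 4: "ort"
Trigrams = "com", "omf", "mfo", "for", "ort"


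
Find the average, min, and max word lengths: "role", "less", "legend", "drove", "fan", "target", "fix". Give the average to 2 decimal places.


Lengths: "role"=4, "less"=4, "legend"=6, "drove"=5, "fan"=3, "target"=6, "fix"=3
Sum = 31, Count = 7
Average = 31/7 = 4.43
= avg=4.43, min=3, max=6


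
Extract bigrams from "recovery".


Word: "recovery" (length 8)
Number of bigrams = 8 - 2 + 1 = 7
  Position 0: "re"
  Position 1: "ec"
  Position 2: "co"
  Position 3: "ov"
  Position 4: "ve"
  Position 5: "er"
  Position 6: "ry"
Bigrams = "re", "ec", "co", "ov", "ve", "er", "ry"


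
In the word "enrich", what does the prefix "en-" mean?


Prefix: en-
As in: enrich -> en- + rich
Meaning = cause to / put into


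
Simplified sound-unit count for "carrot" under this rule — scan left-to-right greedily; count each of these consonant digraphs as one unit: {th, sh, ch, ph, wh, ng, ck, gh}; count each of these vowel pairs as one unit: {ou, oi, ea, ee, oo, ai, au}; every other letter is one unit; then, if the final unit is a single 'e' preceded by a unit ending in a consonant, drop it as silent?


Word: "carrot" (6 letters)
Left-to-right scan:
  [1] 'c' (letter)
  [2] 'a' (letter)
  [3] 'r' (letter)
  [4] 'r' (letter)
  [5] 'o' (letter)
  [6] 't' (letter)
Units from scan: 6
Sound units = 6 units


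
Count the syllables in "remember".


Word: "remember"
Syllable breakdown: re · mem · ber
Counting: 3 parts
= 3 syllables


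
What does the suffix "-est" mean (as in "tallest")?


Suffix: -est
Example: tallest = tall + -est
Meaning = most


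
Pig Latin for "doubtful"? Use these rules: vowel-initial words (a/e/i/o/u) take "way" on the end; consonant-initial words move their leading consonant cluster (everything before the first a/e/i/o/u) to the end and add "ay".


Word: "doubtful"
Starts with consonant(s) → move to end, add 'ay'
Consonant cluster: "d"
Pig Latin = "oubtfulday"


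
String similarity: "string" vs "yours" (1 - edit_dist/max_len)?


Word 1: "string" (length 6)
Word 2: "yours" (length 5)
One optimal edit sequence:
  1. delete 's'  (+1)
  2. substitute 't' -> 'y'  (+1)
  3. substitute 'r' -> 'o'  (+1)
  4. substitute 'i' -> 'u'  (+1)
  5. substitute 'n' -> 'r'  (+1)
  6. substitute 'g' -> 's'  (+1)
Edit distance = 6
Max length = max(6, 5) = 6
Similarity = 1 - 6/6
= 0.0000


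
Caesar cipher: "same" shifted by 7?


Word: "same"
Shift: 7
Each letter → (letter + shift) mod 26:
  's' (18) + 7 = 25 → 'z'
  'a' (0) + 7 = 7 → 'h'
  'm' (12) + 7 = 19 → 't'
  'e' (4) + 7 = 11 → 'l'
Result = "zhtl"


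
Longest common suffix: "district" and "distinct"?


Word 1: "district"
Word 2: "distinct"
Comparing from end:
  Pos -1: 't' == 't'
  Pos -2: 'c' == 'c'
  Pos -3: 'i' != 'n' (stop)
LCS = "ct" (length 2)


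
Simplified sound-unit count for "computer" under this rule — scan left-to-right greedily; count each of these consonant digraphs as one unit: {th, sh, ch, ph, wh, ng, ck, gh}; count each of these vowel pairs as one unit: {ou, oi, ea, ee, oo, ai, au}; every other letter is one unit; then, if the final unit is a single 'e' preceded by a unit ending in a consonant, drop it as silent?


Word: "computer" (8 letters)
Left-to-right scan:
  [1] 'c' (letter)
  [2] 'o' (letter)
  [3] 'm' (letter)
  [4] 'p' (letter)
  [5] 'u' (letter)
  [6] 't' (letter)
  [7] 'e' (letter)
  [8] 'r' (letter)
Units from scan: 8
Sound units = 8 units


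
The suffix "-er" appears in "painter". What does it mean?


Suffix: -er
Example: painter (paint + -er)
Meaning = one who / more


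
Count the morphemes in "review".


Word: "review"
Morphemes: re- + view
Each morpheme carries meaning
= 2 morphemes


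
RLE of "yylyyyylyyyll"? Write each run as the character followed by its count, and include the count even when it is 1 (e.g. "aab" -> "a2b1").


String: "yylyyyylyyyll"
Scanning for consecutive runs:
  'y' x 2
  'l' x 1
  'y' x 4
  'l' x 1
  'y' x 3
  'l' x 2
RLE = "y2l1y4l1y3l2"


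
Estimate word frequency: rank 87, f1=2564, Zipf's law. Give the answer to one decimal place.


Zipf's law: f(r) = f(1) / r
f(1) = 2564
f(87) = 2564 / 87
= 29.5 occurrences


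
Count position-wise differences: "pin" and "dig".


Comparing character by character (same length = 3):
  Pos 0: 'p' vs 'd' !=
  Pos 1: 'i' vs 'i' =
  Pos 2: 'n' vs 'g' !=
Hamming distance = 2


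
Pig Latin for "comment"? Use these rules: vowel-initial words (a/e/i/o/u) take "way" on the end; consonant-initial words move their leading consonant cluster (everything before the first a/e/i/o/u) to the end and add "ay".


Word: "comment"
Starts with consonant(s) → move to end, add 'ay'
Consonant cluster: "c"
Pig Latin = "ommentcay"


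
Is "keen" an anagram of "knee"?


Word 1: "knee" → sorted: eekn
Word 2: "keen" → sorted: eekn
Same letters? eekn == eekn
Anagram = Yes


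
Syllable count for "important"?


Word: "important"
Syllable breakdown: im | por | tant
Counting: 3 parts
= 3 syllables


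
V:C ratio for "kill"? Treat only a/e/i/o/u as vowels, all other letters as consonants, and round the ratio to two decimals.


Word: "kill"
Vowels (a,e,i,o,u): 1
Consonants: 3
Ratio = 1/3
= 0.33


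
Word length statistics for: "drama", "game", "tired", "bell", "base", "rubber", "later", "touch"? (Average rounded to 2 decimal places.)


Lengths: "drama"=5, "game"=4, "tired"=5, "bell"=4, "base"=4, "rubber"=6, "later"=5, "touch"=5
Sum = 38, Count = 8
Average = 38/8 = 4.75
= avg=4.75, min=4, max=6


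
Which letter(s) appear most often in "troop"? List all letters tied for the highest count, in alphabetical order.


Word: "troop"
Letter counts:
  'o': 2
  'p': 1
  'r': 1
  't': 1
Maximum count = 2
Most frequent = 'o' (2 times each)


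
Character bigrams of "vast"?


Word: "vast" (length 4)
Number of bigrams = 4 - 2 + 1 = 3
  Position 0: "va"
  Position 1: "as"
  Position 2: "st"
Bigrams = "va", "as", "st"


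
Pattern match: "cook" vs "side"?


Pattern of "cook": [0, 1, 1, 2]
Pattern of "side": [0, 1, 2, 3]
Patterns do not match
Same pattern = No


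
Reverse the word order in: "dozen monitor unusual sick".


Original: "dozen monitor unusual sick"
Words (1..n): dozen | monitor | unusual | sick
Reversed (n..1): sick | unusual | monitor | dozen
Result = "sick unusual monitor dozen"


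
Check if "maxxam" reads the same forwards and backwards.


Word: "maxxam"
Reversed: "maxxam"
Forward == Backward? maxxam == maxxam
Palindrome = Yes


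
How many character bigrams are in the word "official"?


Word: "official" (length 8)
Number of 2-grams = length - 2 + 1 = 8 - 2 + 1
= 7


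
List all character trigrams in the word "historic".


Word: "historic" (length 8)
Number of trigrams = 8 - 3 + 1 = 6
  Position 0: "his"
  Position 1: "ist"
  Position 2: "sto"
  Position 3: "tor"
  Position 4: "ori"
  Position 5: "ric"
Trigrams = "his", "ist", "sto", "tor", "ori", "ric"


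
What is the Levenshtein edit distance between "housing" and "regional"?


Word 1: "housing" (length 7)
Word 2: "regional" (length 8)
One optimal edit sequence (insert/delete/substitute each cost 1):
  1. substitute 'h' -> 'r'  (+1)
  2. substitute 'o' -> 'e'  (+1)
  3. substitute 'u' -> 'g'  (+1)
  4. substitute 's' -> 'i'  (+1)
  5. substitute 'i' -> 'o'  (+1)
  6. keep 'n'
  7. insert 'a'  (+1)
  8. substitute 'g' -> 'l'  (+1)
Total edit operations: 7
Edit distance = 7


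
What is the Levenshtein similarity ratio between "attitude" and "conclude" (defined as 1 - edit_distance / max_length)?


Word 1: "attitude" (length 8)
Word 2: "conclude" (length 8)
One optimal edit sequence:
  1. substitute 'a' -> 'c'  (+1)
  2. substitute 't' -> 'o'  (+1)
  3. substitute 't' -> 'n'  (+1)
  4. substitute 'i' -> 'c'  (+1)
  5. substitute 't' -> 'l'  (+1)
  6. keep 'u'
  7. keep 'd'
  8. keep 'e'
Edit distance = 5
Max length = max(8, 8) = 8
Similarity = 1 - 5/8
= 0.3750


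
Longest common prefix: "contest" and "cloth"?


Word 1: "contest"
Word 2: "cloth"
Comparing from start:
  Pos 0: 'c' == 'c'
  Pos 1: 'o' != 'l' (stop)
LCP = "c" (length 1)


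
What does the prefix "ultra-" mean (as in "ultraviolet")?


Prefix: ultra-
Example: ultraviolet = ultra- + violet
Meaning = beyond


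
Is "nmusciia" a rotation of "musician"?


Word: "musician", Candidate: "nmusciia"
Method: check if candidate is substring of word+word
"musicianmusician" contains "nmusciia"? No
Is rotation = No


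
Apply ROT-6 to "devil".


Word: "devil"
Shift: 6
Each letter → (letter + shift) mod 26:
  'd' (3) + 6 = 9 → 'j'
  'e' (4) + 6 = 10 → 'k'
  'v' (21) + 6 = 1 → 'b'
  'i' (8) + 6 = 14 → 'o'
  'l' (11) + 6 = 17 → 'r'
Result = "jkbor"


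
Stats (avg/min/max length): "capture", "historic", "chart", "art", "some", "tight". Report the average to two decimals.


Lengths: "capture"=7, "historic"=8, "chart"=5, "art"=3, "some"=4, "tight"=5
Sum = 32, Count = 6
Average = 32/6 = 5.33
= avg=5.33, min=3, max=8


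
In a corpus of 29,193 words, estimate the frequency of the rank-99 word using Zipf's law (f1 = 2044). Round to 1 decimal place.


Zipf's law: f(r) = f(1) / r
f(1) = 2044
f(99) = 2044 / 99
= 20.6 occurrences


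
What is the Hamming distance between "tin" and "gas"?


Comparing character by character (same length = 3):
  Pos 0: 't' vs 'g' !=
  Pos 1: 'i' vs 'a' !=
  Pos 2: 'n' vs 's' !=
Hamming distance = 3


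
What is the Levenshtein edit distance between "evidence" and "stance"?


Word 1: "evidence" (length 8)
Word 2: "stance" (length 6)
One optimal edit sequence (insert/delete/substitute each cost 1):
  1. delete 'e'  (+1)
  2. delete 'v'  (+1)
  3. substitute 'i' -> 's'  (+1)
  4. substitute 'd' -> 't'  (+1)
  5. substitute 'e' -> 'a'  (+1)
  6. keep 'n'
  7. keep 'c'
  8. keep 'e'
Total edit operations: 5
Edit distance = 5


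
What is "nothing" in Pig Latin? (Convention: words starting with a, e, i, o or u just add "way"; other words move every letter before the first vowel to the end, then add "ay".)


Word: "nothing"
Starts with consonant(s) → move to end, add 'ay'
Consonant cluster: "n"
Pig Latin = "othingnay"


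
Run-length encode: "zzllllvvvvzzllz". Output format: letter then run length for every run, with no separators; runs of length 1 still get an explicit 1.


String: "zzllllvvvvzzllz"
Scanning for consecutive runs:
  'z' x 2
  'l' x 4
  'v' x 4
  'z' x 2
  'l' x 2
  'z' x 1
RLE = "z2l4v4z2l2z1"


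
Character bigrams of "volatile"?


Word: "volatile" (length 8)
Number of bigrams = 8 - 2 + 1 = 7
  Position 0: "vo"
  Position 1: "ol"
  Position 2: "la"
  Position 3: "at"
  Position 4: "ti"
  Position 5: "il"
  Position 6: "le"
Bigrams = "vo", "ol", "la", "at", "ti", "il", "le"


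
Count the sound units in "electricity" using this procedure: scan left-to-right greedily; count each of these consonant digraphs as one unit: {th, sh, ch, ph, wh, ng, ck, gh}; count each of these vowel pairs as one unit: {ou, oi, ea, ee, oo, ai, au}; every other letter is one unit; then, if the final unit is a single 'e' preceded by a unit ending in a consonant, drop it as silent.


Word: "electricity" (11 letters)
Left-to-right scan:
  1. 'e' (letter)
  2. 'l' (letter)
  3. 'e' (letter)
  4. 'c' (letter)
  5. 't' (letter)
  6. 'r' (letter)
  7. 'i' (letter)
  8. 'c' (letter)
  9. 'i' (letter)
  10. 't' (letter)
  11. 'y' (letter)
Units from scan: 11
Sound units = 11 units


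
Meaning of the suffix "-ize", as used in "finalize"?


Suffix: -ize
Example: finalize (final + -ize)
Meaning = to make


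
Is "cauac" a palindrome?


Word: "cauac"
Reversed: "cauac"
Forward == Backward? cauac == cauac
Palindrome = Yes


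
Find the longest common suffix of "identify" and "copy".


Word 1: "identify"
Word 2: "copy"
Comparing from end:
  Pos -1: 'y' == 'y'
  Pos -2: 'f' != 'p' (stop)
LCS = "y" (length 1)


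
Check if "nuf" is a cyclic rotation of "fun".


Word: "fun", Candidate: "nuf"
Method: check if candidate is substring of word+word
"funfun" contains "nuf"? No
Is rotation = No


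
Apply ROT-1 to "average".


Word: "average"
Shift: 1
Each letter → (letter + shift) mod 26:
  'a' (0) + 1 = 1 → 'b'
  'v' (21) + 1 = 22 → 'w'
  'e' (4) + 1 = 5 → 'f'
  'r' (17) + 1 = 18 → 's'
  'a' (0) + 1 = 1 → 'b'
  'g' (6) + 1 = 7 → 'h'
  'e' (4) + 1 = 5 → 'f'
Result = "bwfsbhf"


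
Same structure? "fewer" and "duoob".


Pattern of "fewer": [0, 1, 2, 1, 3]
Pattern of "duoob": [0, 1, 2, 2, 3]
Patterns do not match
Same pattern = No


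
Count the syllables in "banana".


Word: "banana"
Syllable breakdown: ba · na · na
Counting: 3 parts
= 3 syllables


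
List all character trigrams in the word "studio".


Word: "studio" (length 6)
Number of trigrams = 6 - 3 + 1 = 4
  Position 0: "stu"
  Position 1: "tud"
  Position 2: "udi"
  Position 3: "dio"
Trigrams = "stu", "tud", "udi", "dio"


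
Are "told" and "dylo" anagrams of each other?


Word 1: "told" → sorted: dlot
Word 2: "dylo" → sorted: dloy
Same letters? dlot != dloy
Anagram = No


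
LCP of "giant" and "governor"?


Word 1: "giant"
Word 2: "governor"
Comparing from start:
  Pos 0: 'g' == 'g'
  Pos 1: 'i' != 'o' (stop)
LCP = "g" (length 1)


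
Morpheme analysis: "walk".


Word: "walk"
Morphemes: walk
Each morpheme carries meaning
= 1 morpheme


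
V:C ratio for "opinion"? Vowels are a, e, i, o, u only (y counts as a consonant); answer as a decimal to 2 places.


Word: "opinion"
Vowels (a,e,i,o,u): 4
Consonants: 3
Ratio = 4/3
= 1.33


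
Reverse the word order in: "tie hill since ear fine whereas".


Original: "tie hill since ear fine whereas"
Words (1..n): tie | hill | since | ear | fine | whereas
Reversed (n..1): whereas | fine | ear | since | hill | tie
Result = "whereas fine ear since hill tie"


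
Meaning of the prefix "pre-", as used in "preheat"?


Prefix: pre-
As in: preheat -> pre- + heat
Meaning = before


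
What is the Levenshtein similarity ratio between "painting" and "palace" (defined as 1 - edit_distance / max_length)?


Word 1: "painting" (length 8)
Word 2: "palace" (length 6)
One optimal edit sequence:
  1. keep 'p'
  2. keep 'a'
  3. delete 'i'  (+1)
  4. delete 'n'  (+1)
  5. substitute 't' -> 'l'  (+1)
  6. substitute 'i' -> 'a'  (+1)
  7. substitute 'n' -> 'c'  (+1)
  8. substitute 'g' -> 'e'  (+1)
Edit distance = 6
Max length = max(8, 6) = 8
Similarity = 1 - 6/8
= 0.2500


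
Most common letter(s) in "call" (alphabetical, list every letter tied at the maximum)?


Word: "call"
Letter counts:
  'a': 1
  'c': 1
  'l': 2
Maximum count = 2
Most frequent = 'l' (2 times each)


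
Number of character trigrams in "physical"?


Word: "physical" (length 8)
Number of 3-grams = length - 3 + 1 = 8 - 3 + 1
= 6


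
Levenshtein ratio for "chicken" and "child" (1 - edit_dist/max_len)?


Word 1: "chicken" (length 7)
Word 2: "child" (length 5)
One optimal edit sequence:
  1. keep 'c'
  2. keep 'h'
  3. keep 'i'
  4. delete 'c'  (+1)
  5. delete 'k'  (+1)
  6. substitute 'e' -> 'l'  (+1)
  7. substitute 'n' -> 'd'  (+1)
Edit distance = 4
Max length = max(7, 5) = 7
Similarity = 1 - 4/7
= 0.4286


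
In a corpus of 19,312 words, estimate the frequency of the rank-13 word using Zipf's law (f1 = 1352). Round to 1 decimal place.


Zipf's law: f(r) = f(1) / r
f(1) = 1352
f(13) = 1352 / 13
= 104.0 occurrences


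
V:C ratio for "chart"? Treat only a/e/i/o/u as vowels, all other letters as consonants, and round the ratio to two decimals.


Word: "chart"
Vowels (a,e,i,o,u): 1
Consonants: 4
Ratio = 1/4
= 0.25


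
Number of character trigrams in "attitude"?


Word: "attitude" (length 8)
Number of 3-grams = length - 3 + 1 = 8 - 3 + 1
= 6


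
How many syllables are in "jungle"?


Word: "jungle"
Syllable breakdown: jun / gle
Counting: 2 parts
= 2 syllables


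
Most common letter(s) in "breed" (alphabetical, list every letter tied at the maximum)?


Word: "breed"
Letter counts:
  'b': 1
  'd': 1
  'e': 2
  'r': 1
Maximum count = 2
Most frequent = 'e' (2 times each)


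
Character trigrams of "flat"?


Word: "flat" (length 4)
Number of trigrams = 4 - 3 + 1 = 2
  Position 0: "fla"
  Position 1: "lat"
Trigrams = "fla", "lat"


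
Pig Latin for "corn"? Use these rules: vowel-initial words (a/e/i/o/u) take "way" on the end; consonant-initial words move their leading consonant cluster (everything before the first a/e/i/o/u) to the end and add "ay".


Word: "corn"
Starts with consonant(s) → move to end, add 'ay'
Consonant cluster: "c"
Pig Latin = "orncay"


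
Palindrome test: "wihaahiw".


Word: "wihaahiw"
Reversed: "wihaahiw"
Forward == Backward? wihaahiw == wihaahiw
Palindrome = Yes


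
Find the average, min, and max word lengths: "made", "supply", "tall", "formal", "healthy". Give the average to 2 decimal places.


Lengths: "made"=4, "supply"=6, "tall"=4, "formal"=6, "healthy"=7
Sum = 27, Count = 5
Average = 27/5 = 5.40
= avg=5.40, min=4, max=7


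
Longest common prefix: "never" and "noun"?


Word 1: "never"
Word 2: "noun"
Comparing from start:
  Pos 0: 'n' == 'n'
  Pos 1: 'e' != 'o' (stop)
LCP = "n" (length 1)


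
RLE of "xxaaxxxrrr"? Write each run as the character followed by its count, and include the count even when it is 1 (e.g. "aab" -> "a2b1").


String: "xxaaxxxrrr"
Scanning for consecutive runs:
  'x' x 2
  'a' x 2
  'x' x 3
  'r' x 3
RLE = "x2a2x3r3"


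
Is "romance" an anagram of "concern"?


Word 1: "concern" → sorted: ccennor
Word 2: "romance" → sorted: acemnor
Same letters? ccennor != acemnor
Anagram = No


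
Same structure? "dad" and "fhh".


Pattern of "dad": [0, 1, 0]
Pattern of "fhh": [0, 1, 1]
Patterns do not match
Same pattern = No


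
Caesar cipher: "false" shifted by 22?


Word: "false"
Shift: 22
Each letter → (letter + shift) mod 26:
  'f' (5) + 22 = 1 → 'b'
  'a' (0) + 22 = 22 → 'w'
  'l' (11) + 22 = 7 → 'h'
  's' (18) + 22 = 14 → 'o'
  'e' (4) + 22 = 0 → 'a'
Result = "bwhoa"


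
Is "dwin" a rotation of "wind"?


Word: "wind", Candidate: "dwin"
Method: check if candidate is substring of word+word
"windwind" contains "dwin"? Yes
Is rotation = Yes


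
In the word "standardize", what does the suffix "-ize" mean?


Suffix: -ize
As in: standardize -> standard + -ize
Meaning = to make


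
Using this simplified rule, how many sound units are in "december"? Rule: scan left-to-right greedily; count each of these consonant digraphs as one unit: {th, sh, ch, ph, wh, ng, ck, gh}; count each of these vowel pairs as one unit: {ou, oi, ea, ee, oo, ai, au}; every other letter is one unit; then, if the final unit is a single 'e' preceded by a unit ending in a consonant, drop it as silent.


Word: "december" (8 letters)
Left-to-right scan:
  [1] 'd' (letter)
  [2] 'e' (letter)
  [3] 'c' (letter)
  [4] 'e' (letter)
  [5] 'm' (letter)
  [6] 'b' (letter)
  [7] 'e' (letter)
  [8] 'r' (letter)
Units from scan: 8
Sound units = 8 units


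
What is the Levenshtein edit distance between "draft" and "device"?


Word 1: "draft" (length 5)
Word 2: "device" (length 6)
One optimal edit sequence (insert/delete/substitute each cost 1):
  1. keep 'd'
  2. insert 'e'  (+1)
  3. substitute 'r' -> 'v'  (+1)
  4. substitute 'a' -> 'i'  (+1)
  5. substitute 'f' -> 'c'  (+1)
  6. substitute 't' -> 'e'  (+1)
Total edit operations: 5
Edit distance = 5


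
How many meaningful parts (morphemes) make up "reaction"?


Word: "reaction"
Morphemes: re- + act + -ion
Each morpheme carries meaning
= 3 morphemes


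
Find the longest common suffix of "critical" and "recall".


Word 1: "critical"
Word 2: "recall"
Comparing from end:
  Pos -1: 'l' == 'l'
  Pos -2: 'a' != 'l' (stop)
LCS = "l" (length 1)


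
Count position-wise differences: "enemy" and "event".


Comparing character by character (same length = 5):
  Pos 0: 'e' vs 'e' =
  Pos 1: 'n' vs 'v' !=
  Pos 2: 'e' vs 'e' =
  Pos 3: 'm' vs 'n' !=
  Pos 4: 'y' vs 't' !=
Hamming distance = 3


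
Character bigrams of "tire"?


Word: "tire" (length 4)
Number of bigrams = 4 - 2 + 1 = 3
  Position 0: "ti"
  Position 1: "ir"
  Position 2: "re"
Bigrams = "ti", "ir", "re"


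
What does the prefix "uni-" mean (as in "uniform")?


Prefix: uni-
As in: uniform -> uni- + form
Meaning = one


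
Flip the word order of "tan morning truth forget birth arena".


Original: "tan morning truth forget birth arena"
Words (1..n): tan | morning | truth | forget | birth | arena
Reversed (n..1): arena | birth | forget | truth | morning | tan
Result = "arena birth forget truth morning tan"


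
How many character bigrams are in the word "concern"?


Word: "concern" (length 7)
Number of 2-grams = length - 2 + 1 = 7 - 2 + 1
= 6


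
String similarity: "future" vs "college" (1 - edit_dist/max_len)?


Word 1: "future" (length 6)
Word 2: "college" (length 7)
One optimal edit sequence:
  1. insert 'c'  (+1)
  2. substitute 'f' -> 'o'  (+1)
  3. substitute 'u' -> 'l'  (+1)
  4. substitute 't' -> 'l'  (+1)
  5. substitute 'u' -> 'e'  (+1)
  6. substitute 'r' -> 'g'  (+1)
  7. keep 'e'
Edit distance = 6
Max length = max(6, 7) = 7
Similarity = 1 - 6/7
= 0.1429


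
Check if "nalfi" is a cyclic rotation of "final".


Word: "final", Candidate: "nalfi"
Method: check if candidate is substring of word+word
"finalfinal" contains "nalfi"? Yes
Is rotation = Yes


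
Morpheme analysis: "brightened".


Word: "brightened"
Morphemes: bright / -en / -ed
Each morpheme carries meaning
= 3 morphemes


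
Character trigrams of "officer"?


Word: "officer" (length 7)
Number of trigrams = 7 - 3 + 1 = 5
  Position 0: "off"
  Position 1: "ffi"
  Position 2: "fic"
  Position 3: "ice"
  Position 4: "cer"
Trigrams = "off", "ffi", "fic", "ice", "cer"


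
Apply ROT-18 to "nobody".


Word: "nobody"
Shift: 18
Each letter → (letter + shift) mod 26:
  'n' (13) + 18 = 5 → 'f'
  'o' (14) + 18 = 6 → 'g'
  'b' (1) + 18 = 19 → 't'
  'o' (14) + 18 = 6 → 'g'
  'd' (3) + 18 = 21 → 'v'
  'y' (24) + 18 = 16 → 'q'
Result = "fgtgvq"


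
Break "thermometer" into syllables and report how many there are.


Word: "thermometer"
Syllable breakdown: ther | mom | e | ter
Counting: 4 parts
= 4 syllables


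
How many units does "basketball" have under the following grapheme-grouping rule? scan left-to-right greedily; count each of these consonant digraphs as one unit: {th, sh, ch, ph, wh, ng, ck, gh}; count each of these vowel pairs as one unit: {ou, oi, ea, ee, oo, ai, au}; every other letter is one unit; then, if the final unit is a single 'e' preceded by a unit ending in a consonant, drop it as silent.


Word: "basketball" (10 letters)
Left-to-right scan:
  (1) 'b' (letter)
  (2) 'a' (letter)
  (3) 's' (letter)
  (4) 'k' (letter)
  (5) 'e' (letter)
  (6) 't' (letter)
  (7) 'b' (letter)
  (8) 'a' (letter)
  (9) 'l' (letter)
  (10) 'l' (letter)
Units from scan: 10
Sound units = 10 units


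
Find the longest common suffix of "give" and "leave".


Word 1: "give"
Word 2: "leave"
Comparing from end:
  Pos -1: 'e' == 'e'
  Pos -2: 'v' == 'v'
  Pos -3: 'i' != 'a' (stop)
LCS = "ve" (length 2)


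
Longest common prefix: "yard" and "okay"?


Word 1: "yard"
Word 2: "okay"
Comparing from start:
  Pos 0: 'y' != 'o' (stop)
LCP = "" (length 0)


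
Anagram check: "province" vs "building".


Word 1: "province" → sorted: ceinoprv
Word 2: "building" → sorted: bdgiilnu
Same letters? ceinoprv != bdgiilnu
Anagram = No


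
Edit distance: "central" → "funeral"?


Word 1: "central" (length 7)
Word 2: "funeral" (length 7)
One optimal edit sequence (insert/delete/substitute each cost 1):
  1. substitute 'c' -> 'f'  (+1)
  2. substitute 'e' -> 'u'  (+1)
  3. keep 'n'
  4. substitute 't' -> 'e'  (+1)
  5. keep 'r'
  6. keep 'a'
  7. keep 'l'
Total edit operations: 3
Edit distance = 3


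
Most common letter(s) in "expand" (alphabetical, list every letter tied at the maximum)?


Word: "expand"
Letter counts:
  'a': 1
  'd': 1
  'e': 1
  'n': 1
  'p': 1
  'x': 1
Maximum count = 1
Most frequent = 'a', 'd', 'e', 'n', 'p', 'x' (1 time each)


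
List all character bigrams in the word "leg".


Word: "leg" (length 3)
Number of bigrams = 3 - 2 + 1 = 2
  Position 0: "le"
  Position 1: "eg"
Bigrams = "le", "eg"


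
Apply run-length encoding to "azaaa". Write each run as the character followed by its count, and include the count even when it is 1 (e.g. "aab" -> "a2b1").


String: "azaaa"
Scanning for consecutive runs:
  'a' x 1
  'z' x 1
  'a' x 3
RLE = "a1z1a3"


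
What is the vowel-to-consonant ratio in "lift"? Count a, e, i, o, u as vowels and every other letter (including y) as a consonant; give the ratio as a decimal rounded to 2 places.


Word: "lift"
Vowels (a,e,i,o,u): 1
Consonants: 3
Ratio = 1/3
= 0.33


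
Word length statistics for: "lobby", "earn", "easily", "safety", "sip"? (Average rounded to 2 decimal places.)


Lengths: "lobby"=5, "earn"=4, "easily"=6, "safety"=6, "sip"=3
Sum = 24, Count = 5
Average = 24/5 = 4.80
= avg=4.80, min=3, max=6


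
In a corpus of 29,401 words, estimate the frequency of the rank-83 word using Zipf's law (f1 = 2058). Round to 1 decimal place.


Zipf's law: f(r) = f(1) / r
f(1) = 2058
f(83) = 2058 / 83
= 24.8 occurrences


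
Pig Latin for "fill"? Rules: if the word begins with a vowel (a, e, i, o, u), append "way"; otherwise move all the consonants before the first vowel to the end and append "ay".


Word: "fill"
Starts with consonant(s) → move to end, add 'ay'
Consonant cluster: "f"
Pig Latin = "illfay"


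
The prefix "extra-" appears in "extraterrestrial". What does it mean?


Prefix: extra-
As in: extraterrestrial -> extra- + terrestrial
Meaning = beyond


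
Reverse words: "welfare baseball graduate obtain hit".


Original: "welfare baseball graduate obtain hit"
Words (1..n): welfare | baseball | graduate | obtain | hit
Reversed (n..1): hit | obtain | graduate | baseball | welfare
Result = "hit obtain graduate baseball welfare"


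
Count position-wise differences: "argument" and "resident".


Comparing character by character (same length = 8):
  Pos 0: 'a' vs 'r' !=
  Pos 1: 'r' vs 'e' !=
  Pos 2: 'g' vs 's' !=
  Pos 3: 'u' vs 'i' !=
  Pos 4: 'm' vs 'd' !=
  Pos 5: 'e' vs 'e' =
  Pos 6: 'n' vs 'n' =
  Pos 7: 't' vs 't' =
Hamming distance = 5


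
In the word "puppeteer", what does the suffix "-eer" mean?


Suffix: -eer
Example: puppeteer = puppet + -eer
Meaning = one who is concerned with


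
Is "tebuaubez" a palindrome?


Word: "tebuaubez"
Reversed: "zebuaubet"
Forward == Backward? tebuaubez != zebuaubet
Palindrome = No


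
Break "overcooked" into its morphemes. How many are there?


Word: "overcooked"
Morphemes: over- / cook / -ed
Each morpheme carries meaning
= 3 morphemes


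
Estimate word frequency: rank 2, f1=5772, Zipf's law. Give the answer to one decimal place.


Zipf's law: f(r) = f(1) / r
f(1) = 5772
f(2) = 5772 / 2
= 2886.0 occurrences


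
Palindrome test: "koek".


Word: "koek"
Reversed: "keok"
Forward == Backward? koek != keok
Palindrome = No


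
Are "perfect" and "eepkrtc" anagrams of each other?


Word 1: "perfect" → sorted: ceefprt
Word 2: "eepkrtc" → sorted: ceekprt
Same letters? ceefprt != ceekprt
Anagram = No


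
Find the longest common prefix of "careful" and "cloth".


Word 1: "careful"
Word 2: "cloth"
Comparing from start:
  Pos 0: 'c' == 'c'
  Pos 1: 'a' != 'l' (stop)
LCP = "c" (length 1)


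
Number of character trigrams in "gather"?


Word: "gather" (length 6)
Number of 3-grams = length - 3 + 1 = 6 - 3 + 1
= 4


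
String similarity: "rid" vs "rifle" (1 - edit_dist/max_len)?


Word 1: "rid" (length 3)
Word 2: "rifle" (length 5)
One optimal edit sequence:
  1. keep 'r'
  2. keep 'i'
  3. insert 'f'  (+1)
  4. insert 'l'  (+1)
  5. substitute 'd' -> 'e'  (+1)
Edit distance = 3
Max length = max(3, 5) = 5
Similarity = 1 - 3/5
= 0.4000


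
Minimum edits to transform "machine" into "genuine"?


Word 1: "machine" (length 7)
Word 2: "genuine" (length 7)
One optimal edit sequence (insert/delete/substitute each cost 1):
  1. substitute 'm' -> 'g'  (+1)
  2. substitute 'a' -> 'e'  (+1)
  3. substitute 'c' -> 'n'  (+1)
  4. substitute 'h' -> 'u'  (+1)
  5. keep 'i'
  6. keep 'n'
  7. keep 'e'
Total edit operations: 4
Edit distance = 4


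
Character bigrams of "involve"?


Word: "involve" (length 7)
Number of bigrams = 7 - 2 + 1 = 6
  Position 0: "in"
  Position 1: "nv"
  Position 2: "vo"
  Position 3: "ol"
  Position 4: "lv"
  Position 5: "ve"
Bigrams = "in", "nv", "vo", "ol", "lv", "ve"


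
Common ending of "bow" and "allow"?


Word 1: "bow"
Word 2: "allow"
Comparing from end:
  Pos -1: 'w' == 'w'
  Pos -2: 'o' == 'o'
  Pos -3: 'b' != 'l' (stop)
LCS = "ow" (length 2)


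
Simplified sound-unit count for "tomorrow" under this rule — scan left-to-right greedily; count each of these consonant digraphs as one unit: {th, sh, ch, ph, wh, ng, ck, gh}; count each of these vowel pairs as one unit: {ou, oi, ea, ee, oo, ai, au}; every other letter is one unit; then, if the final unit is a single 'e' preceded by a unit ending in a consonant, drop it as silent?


Word: "tomorrow" (8 letters)
Left-to-right scan:
  (1) 't' (letter)
  (2) 'o' (letter)
  (3) 'm' (letter)
  (4) 'o' (letter)
  (5) 'r' (letter)
  (6) 'r' (letter)
  (7) 'o' (letter)
  (8) 'w' (letter)
Units from scan: 8
Sound units = 8 units


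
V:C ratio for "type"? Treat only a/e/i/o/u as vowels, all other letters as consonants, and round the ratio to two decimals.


Word: "type"
Vowels (a,e,i,o,u): 1
Consonants: 3
Ratio = 1/3
= 0.33


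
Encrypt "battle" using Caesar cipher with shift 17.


Word: "battle"
Shift: 17
Each letter → (letter + shift) mod 26:
  'b' (1) + 17 = 18 → 's'
  'a' (0) + 17 = 17 → 'r'
  't' (19) + 17 = 10 → 'k'
  't' (19) + 17 = 10 → 'k'
  'l' (11) + 17 = 2 → 'c'
  'e' (4) + 17 = 21 → 'v'
Result = "srkkcv"


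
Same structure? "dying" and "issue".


Pattern of "dying": [0, 1, 2, 3, 4]
Pattern of "issue": [0, 1, 1, 2, 3]
Patterns do not match
Same pattern = No


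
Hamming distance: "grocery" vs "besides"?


Comparing character by character (same length = 7):
  Pos 0: 'g' vs 'b' !=
  Pos 1: 'r' vs 'e' !=
  Pos 2: 'o' vs 's' !=
  Pos 3: 'c' vs 'i' !=
  Pos 4: 'e' vs 'd' !=
  Pos 5: 'r' vs 'e' !=
  Pos 6: 'y' vs 's' !=
Hamming distance = 7
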